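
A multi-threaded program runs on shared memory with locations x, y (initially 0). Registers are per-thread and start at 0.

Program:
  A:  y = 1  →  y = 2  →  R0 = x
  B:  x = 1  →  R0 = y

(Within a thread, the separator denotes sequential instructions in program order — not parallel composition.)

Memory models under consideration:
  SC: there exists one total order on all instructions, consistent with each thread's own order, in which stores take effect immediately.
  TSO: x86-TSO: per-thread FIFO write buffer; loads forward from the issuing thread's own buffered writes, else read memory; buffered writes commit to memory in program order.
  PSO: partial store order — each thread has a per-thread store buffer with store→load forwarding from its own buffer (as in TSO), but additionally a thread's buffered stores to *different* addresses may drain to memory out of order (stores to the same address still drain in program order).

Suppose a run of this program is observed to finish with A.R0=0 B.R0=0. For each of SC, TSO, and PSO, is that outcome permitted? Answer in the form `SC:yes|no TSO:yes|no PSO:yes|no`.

SC:no TSO:yes PSO:yes

outcome vector order: (A.R0,B.R0)
SC: 4 outcomes — {(0,2); (1,0); (1,1); (1,2)}
TSO: 6 outcomes — {(0,0); (0,1); (0,2); (1,0); (1,1); (1,2)}
PSO: 6 outcomes — {(0,0); (0,1); (0,2); (1,0); (1,1); (1,2)}
target (0,0) ∈ {TSO,PSO}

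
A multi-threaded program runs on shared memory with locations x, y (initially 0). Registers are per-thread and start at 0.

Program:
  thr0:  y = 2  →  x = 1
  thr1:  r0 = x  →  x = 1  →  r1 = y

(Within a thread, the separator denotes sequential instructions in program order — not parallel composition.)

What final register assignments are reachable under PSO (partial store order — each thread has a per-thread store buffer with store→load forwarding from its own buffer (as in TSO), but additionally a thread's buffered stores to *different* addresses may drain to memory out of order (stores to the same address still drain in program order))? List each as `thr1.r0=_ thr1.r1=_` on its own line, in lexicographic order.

thr1.r0=0 thr1.r1=0
thr1.r0=0 thr1.r1=2
thr1.r0=1 thr1.r1=0
thr1.r0=1 thr1.r1=2

outcome vector order: (thr1.r0,thr1.r1)
|PSO outcomes| = 4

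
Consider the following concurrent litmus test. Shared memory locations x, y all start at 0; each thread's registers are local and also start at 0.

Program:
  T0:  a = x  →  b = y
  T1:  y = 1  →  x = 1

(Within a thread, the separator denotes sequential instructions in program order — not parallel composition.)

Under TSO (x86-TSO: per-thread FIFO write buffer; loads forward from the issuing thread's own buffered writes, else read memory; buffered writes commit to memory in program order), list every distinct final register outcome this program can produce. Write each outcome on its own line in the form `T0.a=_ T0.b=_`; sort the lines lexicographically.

T0.a=0 T0.b=0
T0.a=0 T0.b=1
T0.a=1 T0.b=1

outcome vector order: (T0.a,T0.b)
|TSO outcomes| = 3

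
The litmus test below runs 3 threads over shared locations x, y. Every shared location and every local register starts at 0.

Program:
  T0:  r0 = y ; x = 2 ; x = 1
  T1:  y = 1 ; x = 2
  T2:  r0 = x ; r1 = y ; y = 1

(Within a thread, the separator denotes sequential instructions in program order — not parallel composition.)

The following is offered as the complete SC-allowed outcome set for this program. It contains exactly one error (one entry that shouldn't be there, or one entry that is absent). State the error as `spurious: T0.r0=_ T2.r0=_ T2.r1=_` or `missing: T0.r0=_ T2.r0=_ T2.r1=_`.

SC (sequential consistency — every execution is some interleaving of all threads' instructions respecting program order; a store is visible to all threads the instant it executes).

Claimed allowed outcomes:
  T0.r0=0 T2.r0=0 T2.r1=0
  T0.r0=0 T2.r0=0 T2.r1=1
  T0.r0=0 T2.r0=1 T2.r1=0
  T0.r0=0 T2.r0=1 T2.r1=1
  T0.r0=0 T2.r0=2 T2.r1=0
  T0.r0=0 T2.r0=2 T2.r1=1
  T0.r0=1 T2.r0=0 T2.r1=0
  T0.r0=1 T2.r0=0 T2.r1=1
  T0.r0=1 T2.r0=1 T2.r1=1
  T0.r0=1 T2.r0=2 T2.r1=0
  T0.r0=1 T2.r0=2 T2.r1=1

spurious: T0.r0=1 T2.r0=2 T2.r1=0

outcome vector order: (T0.r0,T2.r0,T2.r1)
SC (10): <0 0 0> <0 0 1> <0 1 0> <0 1 1> <0 2 0> <0 2 1> <1 0 0> <1 0 1> <1 1 1> <1 2 1>
claimed∖SC = {<1 2 0>}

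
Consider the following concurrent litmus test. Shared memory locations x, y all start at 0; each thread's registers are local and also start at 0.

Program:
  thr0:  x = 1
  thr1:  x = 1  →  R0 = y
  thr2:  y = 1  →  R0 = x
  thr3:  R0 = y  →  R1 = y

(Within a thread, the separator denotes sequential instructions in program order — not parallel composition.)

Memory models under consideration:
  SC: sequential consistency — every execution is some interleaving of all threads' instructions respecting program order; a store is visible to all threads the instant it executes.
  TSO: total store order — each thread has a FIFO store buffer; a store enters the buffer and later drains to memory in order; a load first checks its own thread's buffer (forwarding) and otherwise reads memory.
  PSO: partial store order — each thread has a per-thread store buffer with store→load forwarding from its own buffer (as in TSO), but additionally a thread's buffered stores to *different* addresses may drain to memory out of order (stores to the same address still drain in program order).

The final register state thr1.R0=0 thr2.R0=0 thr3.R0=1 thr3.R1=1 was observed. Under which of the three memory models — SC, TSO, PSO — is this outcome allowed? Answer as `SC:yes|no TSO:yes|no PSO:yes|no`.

SC:no TSO:yes PSO:yes

outcome vector order: (thr1.R0,thr2.R0,thr3.R0,thr3.R1)
[SC] allowed = {0100; 0101; 0111; 1000; 1001; 1011; 1100; 1101; 1111}
[TSO] allowed = {0000; 0001; 0011; 0100; 0101; 0111; 1000; 1001; 1011; 1100; 1101; 1111}
[PSO] allowed = {0000; 0001; 0011; 0100; 0101; 0111; 1000; 1001; 1011; 1100; 1101; 1111}
target 0011 ∈ {TSO,PSO}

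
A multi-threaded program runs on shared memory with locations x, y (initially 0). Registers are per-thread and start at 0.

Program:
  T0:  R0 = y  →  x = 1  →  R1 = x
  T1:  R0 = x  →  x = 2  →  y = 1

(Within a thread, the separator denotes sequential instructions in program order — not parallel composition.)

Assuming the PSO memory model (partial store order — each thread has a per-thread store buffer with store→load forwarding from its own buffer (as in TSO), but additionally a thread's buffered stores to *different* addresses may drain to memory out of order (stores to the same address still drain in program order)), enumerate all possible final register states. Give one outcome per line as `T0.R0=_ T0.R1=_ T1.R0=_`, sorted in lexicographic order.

outcome vector order: (T0.R0,T0.R1,T1.R0)
|PSO outcomes| = 6

T0.R0=0 T0.R1=1 T1.R0=0
T0.R0=0 T0.R1=1 T1.R0=1
T0.R0=0 T0.R1=2 T1.R0=0
T0.R0=0 T0.R1=2 T1.R0=1
T0.R0=1 T0.R1=1 T1.R0=0
T0.R0=1 T0.R1=2 T1.R0=0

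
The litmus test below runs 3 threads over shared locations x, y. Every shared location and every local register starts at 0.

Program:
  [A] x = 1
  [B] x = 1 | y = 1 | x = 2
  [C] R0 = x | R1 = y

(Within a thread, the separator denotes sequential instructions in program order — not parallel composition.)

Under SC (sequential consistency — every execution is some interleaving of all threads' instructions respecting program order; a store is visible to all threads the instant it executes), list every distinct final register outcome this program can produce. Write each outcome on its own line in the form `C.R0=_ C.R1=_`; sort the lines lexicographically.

outcome vector order: (C.R0,C.R1)
|SC outcomes| = 5

C.R0=0 C.R1=0
C.R0=0 C.R1=1
C.R0=1 C.R1=0
C.R0=1 C.R1=1
C.R0=2 C.R1=1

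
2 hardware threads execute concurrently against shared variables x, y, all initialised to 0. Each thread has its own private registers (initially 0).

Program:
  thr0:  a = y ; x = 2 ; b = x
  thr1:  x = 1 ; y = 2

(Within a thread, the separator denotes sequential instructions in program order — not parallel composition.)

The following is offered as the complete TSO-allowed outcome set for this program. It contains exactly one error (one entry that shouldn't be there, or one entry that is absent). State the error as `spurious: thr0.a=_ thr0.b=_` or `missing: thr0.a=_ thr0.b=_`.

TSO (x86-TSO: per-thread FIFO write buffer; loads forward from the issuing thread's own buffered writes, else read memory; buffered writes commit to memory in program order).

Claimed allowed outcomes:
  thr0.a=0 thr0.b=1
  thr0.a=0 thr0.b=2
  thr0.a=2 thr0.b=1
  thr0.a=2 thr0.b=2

outcome vector order: (thr0.a,thr0.b)
TSO: 3 outcomes — {<0 1>, <0 2>, <2 2>}
claimed∖TSO = {<2 1>}

spurious: thr0.a=2 thr0.b=1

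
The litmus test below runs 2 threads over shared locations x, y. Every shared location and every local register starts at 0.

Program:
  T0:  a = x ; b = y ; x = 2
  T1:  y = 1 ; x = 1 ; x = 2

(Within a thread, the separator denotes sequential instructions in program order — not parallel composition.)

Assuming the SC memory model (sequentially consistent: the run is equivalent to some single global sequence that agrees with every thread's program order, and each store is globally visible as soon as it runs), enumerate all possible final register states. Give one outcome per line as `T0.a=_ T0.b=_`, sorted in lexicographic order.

outcome vector order: (T0.a,T0.b)
|SC outcomes| = 4

T0.a=0 T0.b=0
T0.a=0 T0.b=1
T0.a=1 T0.b=1
T0.a=2 T0.b=1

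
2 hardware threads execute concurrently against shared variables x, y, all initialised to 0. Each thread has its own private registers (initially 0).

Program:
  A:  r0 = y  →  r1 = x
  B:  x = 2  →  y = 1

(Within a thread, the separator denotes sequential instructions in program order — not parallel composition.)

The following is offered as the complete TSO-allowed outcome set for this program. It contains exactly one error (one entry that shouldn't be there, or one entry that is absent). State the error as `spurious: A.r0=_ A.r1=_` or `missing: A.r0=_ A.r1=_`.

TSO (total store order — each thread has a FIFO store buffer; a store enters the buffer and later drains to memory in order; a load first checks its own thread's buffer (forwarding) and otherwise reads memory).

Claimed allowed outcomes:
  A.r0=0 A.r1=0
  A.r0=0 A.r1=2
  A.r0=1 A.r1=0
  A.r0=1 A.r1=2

spurious: A.r0=1 A.r1=0

outcome vector order: (A.r0,A.r1)
under TSO → 0/0 0/2 1/2
claimed∖TSO = {1/0}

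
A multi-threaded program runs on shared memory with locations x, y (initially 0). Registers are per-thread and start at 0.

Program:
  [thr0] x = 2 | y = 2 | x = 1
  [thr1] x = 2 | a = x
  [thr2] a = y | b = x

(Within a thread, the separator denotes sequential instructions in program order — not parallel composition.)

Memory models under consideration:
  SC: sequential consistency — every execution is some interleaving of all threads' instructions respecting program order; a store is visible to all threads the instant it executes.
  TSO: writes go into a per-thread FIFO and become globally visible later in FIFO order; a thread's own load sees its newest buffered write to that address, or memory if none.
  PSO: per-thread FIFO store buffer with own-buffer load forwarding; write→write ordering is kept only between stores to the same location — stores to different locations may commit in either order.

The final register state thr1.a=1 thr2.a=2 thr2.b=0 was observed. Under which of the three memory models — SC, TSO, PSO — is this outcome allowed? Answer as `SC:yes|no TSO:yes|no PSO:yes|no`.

outcome vector order: (thr1.a,thr2.a,thr2.b)
SC: 10 outcomes — {<1 0 0> <1 0 1> <1 0 2> <1 2 1> <1 2 2> <2 0 0> <2 0 1> <2 0 2> <2 2 1> <2 2 2>}
TSO: 10 outcomes — {<1 0 0> <1 0 1> <1 0 2> <1 2 1> <1 2 2> <2 0 0> <2 0 1> <2 0 2> <2 2 1> <2 2 2>}
PSO: 12 outcomes — {<1 0 0> <1 0 1> <1 0 2> <1 2 0> <1 2 1> <1 2 2> <2 0 0> <2 0 1> <2 0 2> <2 2 0> <2 2 1> <2 2 2>}
target <1 2 0> ∈ {PSO}

SC:no TSO:no PSO:yes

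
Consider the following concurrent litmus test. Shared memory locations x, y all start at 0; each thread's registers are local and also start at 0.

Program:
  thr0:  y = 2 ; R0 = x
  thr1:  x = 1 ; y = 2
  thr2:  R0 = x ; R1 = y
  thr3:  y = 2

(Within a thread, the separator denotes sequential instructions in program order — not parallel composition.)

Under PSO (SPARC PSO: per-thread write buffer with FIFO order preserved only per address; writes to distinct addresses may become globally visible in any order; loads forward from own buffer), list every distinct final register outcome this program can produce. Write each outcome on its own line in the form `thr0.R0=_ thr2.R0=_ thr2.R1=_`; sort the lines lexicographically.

thr0.R0=0 thr2.R0=0 thr2.R1=0
thr0.R0=0 thr2.R0=0 thr2.R1=2
thr0.R0=0 thr2.R0=1 thr2.R1=0
thr0.R0=0 thr2.R0=1 thr2.R1=2
thr0.R0=1 thr2.R0=0 thr2.R1=0
thr0.R0=1 thr2.R0=0 thr2.R1=2
thr0.R0=1 thr2.R0=1 thr2.R1=0
thr0.R0=1 thr2.R0=1 thr2.R1=2

outcome vector order: (thr0.R0,thr2.R0,thr2.R1)
|PSO outcomes| = 8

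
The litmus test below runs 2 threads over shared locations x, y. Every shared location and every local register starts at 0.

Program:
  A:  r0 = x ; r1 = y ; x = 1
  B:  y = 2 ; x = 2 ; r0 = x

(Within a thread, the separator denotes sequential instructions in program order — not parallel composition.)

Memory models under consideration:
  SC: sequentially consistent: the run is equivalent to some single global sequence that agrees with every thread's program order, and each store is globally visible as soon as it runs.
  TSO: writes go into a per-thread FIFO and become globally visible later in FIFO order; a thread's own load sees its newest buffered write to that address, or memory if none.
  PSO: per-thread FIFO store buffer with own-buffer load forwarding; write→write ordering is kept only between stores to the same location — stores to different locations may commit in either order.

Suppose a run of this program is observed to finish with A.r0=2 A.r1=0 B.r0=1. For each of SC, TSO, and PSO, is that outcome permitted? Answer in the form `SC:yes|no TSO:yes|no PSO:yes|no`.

outcome vector order: (A.r0,A.r1,B.r0)
SC: 6 outcomes — {0/0/1; 0/0/2; 0/2/1; 0/2/2; 2/2/1; 2/2/2}
TSO: 6 outcomes — {0/0/1; 0/0/2; 0/2/1; 0/2/2; 2/2/1; 2/2/2}
PSO: 8 outcomes — {0/0/1; 0/0/2; 0/2/1; 0/2/2; 2/0/1; 2/0/2; 2/2/1; 2/2/2}
target 2/0/1 ∈ {PSO}

SC:no TSO:no PSO:yes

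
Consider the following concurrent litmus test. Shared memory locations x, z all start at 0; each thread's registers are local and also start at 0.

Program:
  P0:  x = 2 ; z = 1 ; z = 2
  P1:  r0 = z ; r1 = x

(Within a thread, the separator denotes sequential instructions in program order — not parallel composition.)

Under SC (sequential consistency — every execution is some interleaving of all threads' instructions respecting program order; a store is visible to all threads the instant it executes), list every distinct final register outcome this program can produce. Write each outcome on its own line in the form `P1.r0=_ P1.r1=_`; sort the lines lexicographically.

outcome vector order: (P1.r0,P1.r1)
|SC outcomes| = 4

P1.r0=0 P1.r1=0
P1.r0=0 P1.r1=2
P1.r0=1 P1.r1=2
P1.r0=2 P1.r1=2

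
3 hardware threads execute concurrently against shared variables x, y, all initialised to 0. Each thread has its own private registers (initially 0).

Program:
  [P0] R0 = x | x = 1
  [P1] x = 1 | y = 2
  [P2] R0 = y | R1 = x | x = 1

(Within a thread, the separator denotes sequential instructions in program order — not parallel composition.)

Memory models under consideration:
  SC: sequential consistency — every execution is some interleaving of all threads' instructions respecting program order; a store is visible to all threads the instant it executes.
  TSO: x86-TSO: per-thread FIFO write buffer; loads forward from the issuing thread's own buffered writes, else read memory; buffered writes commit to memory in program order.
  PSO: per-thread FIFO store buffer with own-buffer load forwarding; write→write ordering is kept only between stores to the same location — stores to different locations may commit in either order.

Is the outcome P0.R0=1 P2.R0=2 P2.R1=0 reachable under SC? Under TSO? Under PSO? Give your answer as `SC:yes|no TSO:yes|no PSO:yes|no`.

outcome vector order: (P0.R0,P2.R0,P2.R1)
[SC] allowed = {000; 001; 021; 100; 101; 121}
[TSO] allowed = {000; 001; 021; 100; 101; 121}
[PSO] allowed = {000; 001; 020; 021; 100; 101; 120; 121}
target 120 ∈ {PSO}

SC:no TSO:no PSO:yes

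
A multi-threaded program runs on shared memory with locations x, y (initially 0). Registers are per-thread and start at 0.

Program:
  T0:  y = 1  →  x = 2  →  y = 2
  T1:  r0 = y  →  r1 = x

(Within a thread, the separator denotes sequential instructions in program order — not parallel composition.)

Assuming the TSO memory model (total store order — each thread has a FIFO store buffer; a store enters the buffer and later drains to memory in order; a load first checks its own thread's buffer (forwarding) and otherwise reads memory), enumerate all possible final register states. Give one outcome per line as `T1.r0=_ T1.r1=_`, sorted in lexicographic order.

T1.r0=0 T1.r1=0
T1.r0=0 T1.r1=2
T1.r0=1 T1.r1=0
T1.r0=1 T1.r1=2
T1.r0=2 T1.r1=2

outcome vector order: (T1.r0,T1.r1)
|TSO outcomes| = 5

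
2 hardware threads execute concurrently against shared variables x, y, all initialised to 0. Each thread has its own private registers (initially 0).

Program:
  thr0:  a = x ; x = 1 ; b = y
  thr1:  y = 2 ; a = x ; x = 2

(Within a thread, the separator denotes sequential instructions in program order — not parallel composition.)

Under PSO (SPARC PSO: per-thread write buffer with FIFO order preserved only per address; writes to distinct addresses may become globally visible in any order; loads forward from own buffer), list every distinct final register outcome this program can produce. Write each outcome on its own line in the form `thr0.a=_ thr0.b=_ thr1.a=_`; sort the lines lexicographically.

outcome vector order: (thr0.a,thr0.b,thr1.a)
|PSO outcomes| = 6

thr0.a=0 thr0.b=0 thr1.a=0
thr0.a=0 thr0.b=0 thr1.a=1
thr0.a=0 thr0.b=2 thr1.a=0
thr0.a=0 thr0.b=2 thr1.a=1
thr0.a=2 thr0.b=0 thr1.a=0
thr0.a=2 thr0.b=2 thr1.a=0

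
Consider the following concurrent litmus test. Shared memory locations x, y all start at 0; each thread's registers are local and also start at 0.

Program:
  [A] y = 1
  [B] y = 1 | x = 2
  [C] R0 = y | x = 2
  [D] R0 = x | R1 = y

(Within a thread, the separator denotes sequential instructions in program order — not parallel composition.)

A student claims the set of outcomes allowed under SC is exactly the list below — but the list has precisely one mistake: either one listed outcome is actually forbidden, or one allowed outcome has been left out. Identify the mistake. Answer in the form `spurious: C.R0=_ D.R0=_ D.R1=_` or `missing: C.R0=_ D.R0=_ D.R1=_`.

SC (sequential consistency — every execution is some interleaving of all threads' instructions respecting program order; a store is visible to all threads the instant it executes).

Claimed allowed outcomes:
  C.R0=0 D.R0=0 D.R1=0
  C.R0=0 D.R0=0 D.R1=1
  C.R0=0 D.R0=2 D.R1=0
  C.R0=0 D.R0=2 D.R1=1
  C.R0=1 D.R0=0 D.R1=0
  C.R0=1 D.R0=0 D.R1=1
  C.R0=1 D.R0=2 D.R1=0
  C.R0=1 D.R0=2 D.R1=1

outcome vector order: (C.R0,D.R0,D.R1)
SC: 7 outcomes — {0/0/0 0/0/1 0/2/0 0/2/1 1/0/0 1/0/1 1/2/1}
claimed∖SC = {1/2/0}

spurious: C.R0=1 D.R0=2 D.R1=0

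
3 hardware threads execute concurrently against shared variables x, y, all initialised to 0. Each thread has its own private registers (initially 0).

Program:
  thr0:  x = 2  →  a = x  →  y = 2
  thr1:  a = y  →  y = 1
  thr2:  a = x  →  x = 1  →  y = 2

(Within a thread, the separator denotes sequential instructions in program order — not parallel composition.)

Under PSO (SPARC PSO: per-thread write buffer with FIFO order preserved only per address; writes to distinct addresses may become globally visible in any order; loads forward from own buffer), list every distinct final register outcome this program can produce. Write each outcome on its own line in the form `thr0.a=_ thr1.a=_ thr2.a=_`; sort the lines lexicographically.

thr0.a=1 thr1.a=0 thr2.a=0
thr0.a=1 thr1.a=0 thr2.a=2
thr0.a=1 thr1.a=2 thr2.a=0
thr0.a=1 thr1.a=2 thr2.a=2
thr0.a=2 thr1.a=0 thr2.a=0
thr0.a=2 thr1.a=0 thr2.a=2
thr0.a=2 thr1.a=2 thr2.a=0
thr0.a=2 thr1.a=2 thr2.a=2

outcome vector order: (thr0.a,thr1.a,thr2.a)
|PSO outcomes| = 8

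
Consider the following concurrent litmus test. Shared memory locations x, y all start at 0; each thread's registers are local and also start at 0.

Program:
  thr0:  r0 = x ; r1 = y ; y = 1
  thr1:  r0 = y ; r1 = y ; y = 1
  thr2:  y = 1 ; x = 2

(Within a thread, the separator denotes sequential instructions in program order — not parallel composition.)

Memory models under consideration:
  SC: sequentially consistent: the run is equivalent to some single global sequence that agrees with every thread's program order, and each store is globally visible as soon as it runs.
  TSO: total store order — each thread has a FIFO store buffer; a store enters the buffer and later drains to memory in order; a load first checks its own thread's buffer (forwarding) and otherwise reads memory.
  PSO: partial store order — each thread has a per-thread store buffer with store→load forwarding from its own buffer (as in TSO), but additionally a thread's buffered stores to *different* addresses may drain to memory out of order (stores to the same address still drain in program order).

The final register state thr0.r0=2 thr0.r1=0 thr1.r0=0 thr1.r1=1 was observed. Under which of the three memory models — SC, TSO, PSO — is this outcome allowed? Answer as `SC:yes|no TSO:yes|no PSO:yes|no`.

SC:no TSO:no PSO:yes

outcome vector order: (thr0.r0,thr0.r1,thr1.r0,thr1.r1)
[SC] allowed = {(0,0,0,0), (0,0,0,1), (0,0,1,1), (0,1,0,0), (0,1,0,1), (0,1,1,1), (2,1,0,0), (2,1,0,1), (2,1,1,1)}
[TSO] allowed = {(0,0,0,0), (0,0,0,1), (0,0,1,1), (0,1,0,0), (0,1,0,1), (0,1,1,1), (2,1,0,0), (2,1,0,1), (2,1,1,1)}
[PSO] allowed = {(0,0,0,0), (0,0,0,1), (0,0,1,1), (0,1,0,0), (0,1,0,1), (0,1,1,1), (2,0,0,0), (2,0,0,1), (2,0,1,1), (2,1,0,0), (2,1,0,1), (2,1,1,1)}
target (2,0,0,1) ∈ {PSO}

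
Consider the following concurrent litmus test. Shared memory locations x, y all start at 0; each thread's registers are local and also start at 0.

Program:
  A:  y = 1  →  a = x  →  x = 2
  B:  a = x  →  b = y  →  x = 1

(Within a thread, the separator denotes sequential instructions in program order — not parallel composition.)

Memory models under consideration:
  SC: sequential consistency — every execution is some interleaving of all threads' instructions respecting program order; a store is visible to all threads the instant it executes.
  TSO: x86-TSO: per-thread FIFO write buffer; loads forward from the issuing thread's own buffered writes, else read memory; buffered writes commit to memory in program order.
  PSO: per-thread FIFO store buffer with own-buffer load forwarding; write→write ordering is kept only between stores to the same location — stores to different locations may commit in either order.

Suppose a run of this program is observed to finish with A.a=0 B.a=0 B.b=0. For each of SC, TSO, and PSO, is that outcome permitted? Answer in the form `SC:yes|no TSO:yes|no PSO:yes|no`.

outcome vector order: (A.a,B.a,B.b)
SC (5): <0 0 0> <0 0 1> <0 2 1> <1 0 0> <1 0 1>
TSO (5): <0 0 0> <0 0 1> <0 2 1> <1 0 0> <1 0 1>
PSO (6): <0 0 0> <0 0 1> <0 2 0> <0 2 1> <1 0 0> <1 0 1>
target <0 0 0> ∈ {SC,TSO,PSO}

SC:yes TSO:yes PSO:yes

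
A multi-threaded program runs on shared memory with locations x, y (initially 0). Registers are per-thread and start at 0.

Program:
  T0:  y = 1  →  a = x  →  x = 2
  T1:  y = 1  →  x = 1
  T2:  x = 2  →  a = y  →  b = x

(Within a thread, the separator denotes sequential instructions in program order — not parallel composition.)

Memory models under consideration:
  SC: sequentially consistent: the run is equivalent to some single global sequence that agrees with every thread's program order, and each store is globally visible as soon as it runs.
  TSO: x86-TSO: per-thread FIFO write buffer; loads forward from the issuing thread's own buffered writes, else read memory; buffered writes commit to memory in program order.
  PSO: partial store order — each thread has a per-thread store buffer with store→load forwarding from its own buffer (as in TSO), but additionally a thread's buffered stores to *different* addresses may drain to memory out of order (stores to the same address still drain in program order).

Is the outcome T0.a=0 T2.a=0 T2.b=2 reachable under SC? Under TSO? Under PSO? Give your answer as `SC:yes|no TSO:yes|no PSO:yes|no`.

outcome vector order: (T0.a,T2.a,T2.b)
[SC] allowed = {011, 012, 101, 102, 111, 112, 201, 202, 211, 212}
[TSO] allowed = {001, 002, 011, 012, 101, 102, 111, 112, 201, 202, 211, 212}
[PSO] allowed = {001, 002, 011, 012, 101, 102, 111, 112, 201, 202, 211, 212}
target 002 ∈ {TSO,PSO}

SC:no TSO:yes PSO:yes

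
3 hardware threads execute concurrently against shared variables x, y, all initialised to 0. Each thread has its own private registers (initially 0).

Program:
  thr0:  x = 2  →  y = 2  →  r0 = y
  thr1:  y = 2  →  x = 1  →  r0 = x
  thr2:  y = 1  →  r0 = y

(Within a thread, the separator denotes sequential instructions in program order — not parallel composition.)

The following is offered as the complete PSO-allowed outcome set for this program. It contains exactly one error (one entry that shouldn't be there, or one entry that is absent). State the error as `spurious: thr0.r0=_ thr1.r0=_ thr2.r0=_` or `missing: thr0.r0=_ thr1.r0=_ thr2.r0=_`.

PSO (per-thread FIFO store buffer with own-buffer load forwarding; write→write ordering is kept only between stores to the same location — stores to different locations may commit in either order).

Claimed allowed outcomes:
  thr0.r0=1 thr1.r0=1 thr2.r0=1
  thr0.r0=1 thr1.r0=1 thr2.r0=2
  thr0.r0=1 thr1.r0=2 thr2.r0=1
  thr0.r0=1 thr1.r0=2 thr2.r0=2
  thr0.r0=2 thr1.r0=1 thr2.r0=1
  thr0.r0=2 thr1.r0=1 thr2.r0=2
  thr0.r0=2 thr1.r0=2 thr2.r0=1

outcome vector order: (thr0.r0,thr1.r0,thr2.r0)
[PSO] allowed = {1/1/1 1/1/2 1/2/1 1/2/2 2/1/1 2/1/2 2/2/1 2/2/2}
PSO∖claimed = {2/2/2}

missing: thr0.r0=2 thr1.r0=2 thr2.r0=2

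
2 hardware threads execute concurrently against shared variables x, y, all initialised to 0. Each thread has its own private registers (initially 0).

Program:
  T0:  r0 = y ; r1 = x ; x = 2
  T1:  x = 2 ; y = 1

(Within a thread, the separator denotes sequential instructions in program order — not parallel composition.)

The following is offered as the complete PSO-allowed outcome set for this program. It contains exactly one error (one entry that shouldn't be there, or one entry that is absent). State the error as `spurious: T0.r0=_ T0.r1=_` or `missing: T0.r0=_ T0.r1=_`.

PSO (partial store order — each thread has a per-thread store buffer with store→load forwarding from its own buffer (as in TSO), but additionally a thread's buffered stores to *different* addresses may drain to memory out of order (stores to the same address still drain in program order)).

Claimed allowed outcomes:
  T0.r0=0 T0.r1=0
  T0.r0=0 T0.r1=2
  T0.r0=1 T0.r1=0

missing: T0.r0=1 T0.r1=2

outcome vector order: (T0.r0,T0.r1)
PSO: 4 outcomes — {00 02 10 12}
PSO∖claimed = {12}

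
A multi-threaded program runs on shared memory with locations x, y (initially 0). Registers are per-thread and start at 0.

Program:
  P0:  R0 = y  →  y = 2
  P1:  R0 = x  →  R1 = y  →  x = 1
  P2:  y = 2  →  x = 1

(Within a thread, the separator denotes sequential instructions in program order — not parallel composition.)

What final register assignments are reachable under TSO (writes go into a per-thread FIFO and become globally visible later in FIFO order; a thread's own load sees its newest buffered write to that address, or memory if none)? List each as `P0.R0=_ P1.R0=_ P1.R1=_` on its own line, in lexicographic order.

P0.R0=0 P1.R0=0 P1.R1=0
P0.R0=0 P1.R0=0 P1.R1=2
P0.R0=0 P1.R0=1 P1.R1=2
P0.R0=2 P1.R0=0 P1.R1=0
P0.R0=2 P1.R0=0 P1.R1=2
P0.R0=2 P1.R0=1 P1.R1=2

outcome vector order: (P0.R0,P1.R0,P1.R1)
|TSO outcomes| = 6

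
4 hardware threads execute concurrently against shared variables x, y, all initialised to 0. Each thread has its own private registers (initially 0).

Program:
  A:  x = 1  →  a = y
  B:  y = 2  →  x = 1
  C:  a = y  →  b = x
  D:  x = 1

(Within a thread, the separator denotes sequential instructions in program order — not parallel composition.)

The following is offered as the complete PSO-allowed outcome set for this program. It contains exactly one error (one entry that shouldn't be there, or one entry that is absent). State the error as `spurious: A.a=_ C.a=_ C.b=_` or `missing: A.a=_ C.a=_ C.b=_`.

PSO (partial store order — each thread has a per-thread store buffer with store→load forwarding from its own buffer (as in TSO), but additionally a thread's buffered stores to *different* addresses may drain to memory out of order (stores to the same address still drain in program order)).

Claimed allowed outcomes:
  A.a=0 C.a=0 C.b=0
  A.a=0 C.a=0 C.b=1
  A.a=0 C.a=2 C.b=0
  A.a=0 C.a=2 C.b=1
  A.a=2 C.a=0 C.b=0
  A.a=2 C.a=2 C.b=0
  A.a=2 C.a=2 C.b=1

outcome vector order: (A.a,C.a,C.b)
[PSO] allowed = {<0 0 0>, <0 0 1>, <0 2 0>, <0 2 1>, <2 0 0>, <2 0 1>, <2 2 0>, <2 2 1>}
PSO∖claimed = {<2 0 1>}

missing: A.a=2 C.a=0 C.b=1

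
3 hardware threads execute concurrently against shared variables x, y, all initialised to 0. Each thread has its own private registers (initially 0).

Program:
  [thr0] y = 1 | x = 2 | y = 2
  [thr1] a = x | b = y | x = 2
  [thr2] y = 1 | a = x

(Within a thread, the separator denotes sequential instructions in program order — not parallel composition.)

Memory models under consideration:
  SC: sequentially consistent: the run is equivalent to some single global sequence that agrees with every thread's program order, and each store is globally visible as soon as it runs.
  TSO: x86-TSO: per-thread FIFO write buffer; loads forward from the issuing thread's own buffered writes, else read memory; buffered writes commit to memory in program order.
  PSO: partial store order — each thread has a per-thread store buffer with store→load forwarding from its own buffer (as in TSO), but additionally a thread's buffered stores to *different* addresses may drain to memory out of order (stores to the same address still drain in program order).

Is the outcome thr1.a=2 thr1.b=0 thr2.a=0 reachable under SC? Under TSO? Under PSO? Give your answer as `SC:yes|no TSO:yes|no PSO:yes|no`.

SC:no TSO:no PSO:yes

outcome vector order: (thr1.a,thr1.b,thr2.a)
SC (10): <0 0 0>; <0 0 2>; <0 1 0>; <0 1 2>; <0 2 0>; <0 2 2>; <2 1 0>; <2 1 2>; <2 2 0>; <2 2 2>
TSO (10): <0 0 0>; <0 0 2>; <0 1 0>; <0 1 2>; <0 2 0>; <0 2 2>; <2 1 0>; <2 1 2>; <2 2 0>; <2 2 2>
PSO (12): <0 0 0>; <0 0 2>; <0 1 0>; <0 1 2>; <0 2 0>; <0 2 2>; <2 0 0>; <2 0 2>; <2 1 0>; <2 1 2>; <2 2 0>; <2 2 2>
target <2 0 0> ∈ {PSO}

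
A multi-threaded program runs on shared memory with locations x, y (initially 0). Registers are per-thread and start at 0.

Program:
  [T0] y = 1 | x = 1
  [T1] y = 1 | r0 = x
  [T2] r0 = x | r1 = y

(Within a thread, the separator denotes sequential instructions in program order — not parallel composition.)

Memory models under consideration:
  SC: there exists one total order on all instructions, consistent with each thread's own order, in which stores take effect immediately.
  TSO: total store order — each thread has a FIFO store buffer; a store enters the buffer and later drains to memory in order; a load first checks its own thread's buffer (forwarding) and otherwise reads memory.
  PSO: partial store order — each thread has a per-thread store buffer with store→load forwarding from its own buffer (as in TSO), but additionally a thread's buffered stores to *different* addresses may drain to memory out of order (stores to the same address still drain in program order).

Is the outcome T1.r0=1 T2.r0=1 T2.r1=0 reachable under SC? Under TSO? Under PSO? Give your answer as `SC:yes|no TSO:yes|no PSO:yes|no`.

outcome vector order: (T1.r0,T2.r0,T2.r1)
[SC] allowed = {0/0/0; 0/0/1; 0/1/1; 1/0/0; 1/0/1; 1/1/1}
[TSO] allowed = {0/0/0; 0/0/1; 0/1/1; 1/0/0; 1/0/1; 1/1/1}
[PSO] allowed = {0/0/0; 0/0/1; 0/1/0; 0/1/1; 1/0/0; 1/0/1; 1/1/0; 1/1/1}
target 1/1/0 ∈ {PSO}

SC:no TSO:no PSO:yes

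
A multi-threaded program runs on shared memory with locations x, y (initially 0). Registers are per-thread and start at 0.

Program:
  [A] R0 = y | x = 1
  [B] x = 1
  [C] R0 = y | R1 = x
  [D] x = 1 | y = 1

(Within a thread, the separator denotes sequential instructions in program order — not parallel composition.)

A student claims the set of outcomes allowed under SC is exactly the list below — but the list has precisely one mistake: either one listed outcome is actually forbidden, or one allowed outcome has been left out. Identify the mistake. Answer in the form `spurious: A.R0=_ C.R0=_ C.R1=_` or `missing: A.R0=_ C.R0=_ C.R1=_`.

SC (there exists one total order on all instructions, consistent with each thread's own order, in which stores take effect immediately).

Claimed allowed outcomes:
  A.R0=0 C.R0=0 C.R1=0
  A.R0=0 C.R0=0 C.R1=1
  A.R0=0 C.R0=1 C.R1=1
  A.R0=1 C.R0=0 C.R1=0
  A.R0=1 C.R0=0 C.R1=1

outcome vector order: (A.R0,C.R0,C.R1)
SC (6): (0,0,0); (0,0,1); (0,1,1); (1,0,0); (1,0,1); (1,1,1)
SC∖claimed = {(1,1,1)}

missing: A.R0=1 C.R0=1 C.R1=1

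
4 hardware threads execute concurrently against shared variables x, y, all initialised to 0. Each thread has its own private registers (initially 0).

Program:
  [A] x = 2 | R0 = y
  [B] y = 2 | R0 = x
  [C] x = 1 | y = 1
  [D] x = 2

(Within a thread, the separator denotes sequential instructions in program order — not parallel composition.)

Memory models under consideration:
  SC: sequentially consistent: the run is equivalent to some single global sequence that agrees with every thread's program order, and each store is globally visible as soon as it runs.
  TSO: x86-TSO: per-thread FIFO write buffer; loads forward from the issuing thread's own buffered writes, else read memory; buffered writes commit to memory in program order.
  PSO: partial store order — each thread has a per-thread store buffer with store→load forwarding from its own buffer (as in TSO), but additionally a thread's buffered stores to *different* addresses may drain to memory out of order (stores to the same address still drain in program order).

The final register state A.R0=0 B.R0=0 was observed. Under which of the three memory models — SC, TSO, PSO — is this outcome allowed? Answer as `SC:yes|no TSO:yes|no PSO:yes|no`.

SC:no TSO:yes PSO:yes

outcome vector order: (A.R0,B.R0)
under SC → 0/1, 0/2, 1/0, 1/1, 1/2, 2/0, 2/1, 2/2
under TSO → 0/0, 0/1, 0/2, 1/0, 1/1, 1/2, 2/0, 2/1, 2/2
under PSO → 0/0, 0/1, 0/2, 1/0, 1/1, 1/2, 2/0, 2/1, 2/2
target 0/0 ∈ {TSO,PSO}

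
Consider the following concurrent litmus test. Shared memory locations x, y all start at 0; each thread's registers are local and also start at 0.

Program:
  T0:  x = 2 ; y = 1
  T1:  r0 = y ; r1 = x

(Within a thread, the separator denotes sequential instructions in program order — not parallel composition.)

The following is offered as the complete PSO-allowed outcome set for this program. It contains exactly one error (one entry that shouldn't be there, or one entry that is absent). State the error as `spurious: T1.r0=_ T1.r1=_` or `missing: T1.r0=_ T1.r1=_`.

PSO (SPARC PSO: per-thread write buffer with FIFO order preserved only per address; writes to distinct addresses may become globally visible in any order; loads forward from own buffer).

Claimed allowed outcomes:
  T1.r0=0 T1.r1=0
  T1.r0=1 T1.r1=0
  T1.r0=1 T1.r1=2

outcome vector order: (T1.r0,T1.r1)
under PSO → <0 0>, <0 2>, <1 0>, <1 2>
PSO∖claimed = {<0 2>}

missing: T1.r0=0 T1.r1=2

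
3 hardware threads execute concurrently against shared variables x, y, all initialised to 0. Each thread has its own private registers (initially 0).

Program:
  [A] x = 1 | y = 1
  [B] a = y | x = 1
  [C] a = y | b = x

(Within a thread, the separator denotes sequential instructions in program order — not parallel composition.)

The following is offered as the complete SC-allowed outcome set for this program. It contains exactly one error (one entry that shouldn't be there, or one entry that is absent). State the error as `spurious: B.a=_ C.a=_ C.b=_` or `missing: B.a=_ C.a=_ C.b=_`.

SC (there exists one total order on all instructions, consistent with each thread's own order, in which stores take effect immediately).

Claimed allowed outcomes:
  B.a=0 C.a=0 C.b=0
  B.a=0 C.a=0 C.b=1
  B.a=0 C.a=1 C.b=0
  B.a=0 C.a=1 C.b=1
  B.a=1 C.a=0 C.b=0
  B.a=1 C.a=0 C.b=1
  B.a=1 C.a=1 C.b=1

outcome vector order: (B.a,C.a,C.b)
under SC → 0/0/0 0/0/1 0/1/1 1/0/0 1/0/1 1/1/1
claimed∖SC = {0/1/0}

spurious: B.a=0 C.a=1 C.b=0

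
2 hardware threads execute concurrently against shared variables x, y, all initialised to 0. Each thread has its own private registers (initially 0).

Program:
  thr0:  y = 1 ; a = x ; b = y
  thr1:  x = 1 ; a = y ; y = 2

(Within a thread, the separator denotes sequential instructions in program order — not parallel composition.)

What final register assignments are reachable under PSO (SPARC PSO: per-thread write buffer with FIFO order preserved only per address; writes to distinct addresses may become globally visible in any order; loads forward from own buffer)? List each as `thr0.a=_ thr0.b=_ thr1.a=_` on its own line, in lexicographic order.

thr0.a=0 thr0.b=1 thr1.a=0
thr0.a=0 thr0.b=1 thr1.a=1
thr0.a=0 thr0.b=2 thr1.a=0
thr0.a=0 thr0.b=2 thr1.a=1
thr0.a=1 thr0.b=1 thr1.a=0
thr0.a=1 thr0.b=1 thr1.a=1
thr0.a=1 thr0.b=2 thr1.a=0
thr0.a=1 thr0.b=2 thr1.a=1

outcome vector order: (thr0.a,thr0.b,thr1.a)
|PSO outcomes| = 8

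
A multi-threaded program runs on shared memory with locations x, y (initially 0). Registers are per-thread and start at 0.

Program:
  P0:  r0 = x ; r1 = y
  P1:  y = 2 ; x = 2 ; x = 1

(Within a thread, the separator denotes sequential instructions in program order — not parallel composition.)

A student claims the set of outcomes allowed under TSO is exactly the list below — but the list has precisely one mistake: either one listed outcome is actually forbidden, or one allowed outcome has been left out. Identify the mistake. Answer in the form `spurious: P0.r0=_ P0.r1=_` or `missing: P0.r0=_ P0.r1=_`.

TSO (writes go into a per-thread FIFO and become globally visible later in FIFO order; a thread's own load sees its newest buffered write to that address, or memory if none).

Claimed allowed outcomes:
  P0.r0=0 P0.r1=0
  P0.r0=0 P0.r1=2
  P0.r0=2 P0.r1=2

outcome vector order: (P0.r0,P0.r1)
[TSO] allowed = {<0 0>; <0 2>; <1 2>; <2 2>}
TSO∖claimed = {<1 2>}

missing: P0.r0=1 P0.r1=2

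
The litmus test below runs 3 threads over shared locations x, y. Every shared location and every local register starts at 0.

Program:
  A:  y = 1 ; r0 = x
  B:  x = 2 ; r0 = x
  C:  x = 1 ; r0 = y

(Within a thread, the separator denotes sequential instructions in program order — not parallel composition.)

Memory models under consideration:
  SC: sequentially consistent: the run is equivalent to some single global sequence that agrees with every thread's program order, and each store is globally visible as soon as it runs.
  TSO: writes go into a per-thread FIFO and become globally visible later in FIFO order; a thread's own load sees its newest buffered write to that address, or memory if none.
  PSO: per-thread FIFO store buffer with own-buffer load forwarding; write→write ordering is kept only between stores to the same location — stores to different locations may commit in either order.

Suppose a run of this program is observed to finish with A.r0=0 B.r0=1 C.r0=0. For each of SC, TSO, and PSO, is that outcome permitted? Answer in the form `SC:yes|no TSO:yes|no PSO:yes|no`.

SC:no TSO:yes PSO:yes

outcome vector order: (A.r0,B.r0,C.r0)
SC (9): 0/1/1, 0/2/1, 1/1/0, 1/1/1, 1/2/0, 1/2/1, 2/1/1, 2/2/0, 2/2/1
TSO (12): 0/1/0, 0/1/1, 0/2/0, 0/2/1, 1/1/0, 1/1/1, 1/2/0, 1/2/1, 2/1/0, 2/1/1, 2/2/0, 2/2/1
PSO (12): 0/1/0, 0/1/1, 0/2/0, 0/2/1, 1/1/0, 1/1/1, 1/2/0, 1/2/1, 2/1/0, 2/1/1, 2/2/0, 2/2/1
target 0/1/0 ∈ {TSO,PSO}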